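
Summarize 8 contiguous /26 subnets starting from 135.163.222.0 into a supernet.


Original prefix: /26
Number of subnets: 8 = 2^3
New prefix = 26 - 3 = 23
Supernet: 135.163.222.0/23


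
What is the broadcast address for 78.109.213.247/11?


Network: 78.96.0.0/11
Host bits = 21
Set all host bits to 1:
Broadcast: 78.127.255.255


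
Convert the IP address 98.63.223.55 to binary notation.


98 = 01100010
63 = 00111111
223 = 11011111
55 = 00110111
Binary: 01100010.00111111.11011111.00110111


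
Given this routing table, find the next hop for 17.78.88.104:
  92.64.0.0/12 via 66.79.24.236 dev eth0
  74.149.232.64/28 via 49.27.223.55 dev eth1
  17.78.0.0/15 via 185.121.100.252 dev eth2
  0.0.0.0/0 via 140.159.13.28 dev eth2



Longest prefix match for 17.78.88.104:
  /12 92.64.0.0: no
  /28 74.149.232.64: no
  /15 17.78.0.0: MATCH
  /0 0.0.0.0: MATCH
Selected: next-hop 185.121.100.252 via eth2 (matched /15)


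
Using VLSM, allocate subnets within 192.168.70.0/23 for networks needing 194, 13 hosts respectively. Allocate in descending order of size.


194 hosts -> /24 (254 usable): 192.168.70.0/24
13 hosts -> /28 (14 usable): 192.168.71.0/28
Allocation: 192.168.70.0/24 (194 hosts, 254 usable); 192.168.71.0/28 (13 hosts, 14 usable)


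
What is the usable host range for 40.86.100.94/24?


Network: 40.86.100.0
Broadcast: 40.86.100.255
First usable = network + 1
Last usable = broadcast - 1
Range: 40.86.100.1 to 40.86.100.254


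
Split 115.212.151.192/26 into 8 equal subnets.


New prefix = 26 + 3 = 29
Each subnet has 8 addresses
  115.212.151.192/29
  115.212.151.200/29
  115.212.151.208/29
  115.212.151.216/29
  115.212.151.224/29
  115.212.151.232/29
  115.212.151.240/29
  115.212.151.248/29
Subnets: 115.212.151.192/29, 115.212.151.200/29, 115.212.151.208/29, 115.212.151.216/29, 115.212.151.224/29, 115.212.151.232/29, 115.212.151.240/29, 115.212.151.248/29


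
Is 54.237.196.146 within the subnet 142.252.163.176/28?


Subnet network: 142.252.163.176
Test IP AND mask: 54.237.196.144
No, 54.237.196.146 is not in 142.252.163.176/28


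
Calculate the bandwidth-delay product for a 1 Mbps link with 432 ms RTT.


BDP = bandwidth * RTT
= 1 Mbps * 432 ms
= 1 * 1e6 * 432 / 1000 bits
= 432000 bits
= 54000 bytes
= 52.7344 KB
BDP = 432000 bits (54000 bytes)


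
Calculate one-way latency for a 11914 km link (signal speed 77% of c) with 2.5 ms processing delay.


Speed = 0.77 * 3e5 km/s = 231000 km/s
Propagation delay = 11914 / 231000 = 0.0516 s = 51.5758 ms
Processing delay = 2.5 ms
Total one-way latency = 54.0758 ms


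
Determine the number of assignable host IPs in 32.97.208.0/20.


Host bits = 32 - 20 = 12
Total addresses = 2^12 = 4096
Usable = total - 2 (network and broadcast)
Usable hosts: 4094


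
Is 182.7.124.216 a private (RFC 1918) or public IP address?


RFC 1918 private ranges:
  10.0.0.0/8 (10.0.0.0 - 10.255.255.255)
  172.16.0.0/12 (172.16.0.0 - 172.31.255.255)
  192.168.0.0/16 (192.168.0.0 - 192.168.255.255)
Public (not in any RFC 1918 range)


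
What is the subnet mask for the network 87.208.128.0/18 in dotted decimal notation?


/18 means 18 network bits, 14 host bits
Binary: 11111111111111111100000000000000
Mask: 255.255.192.0


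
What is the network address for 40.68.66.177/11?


IP:   00101000.01000100.01000010.10110001
Mask: 11111111.11100000.00000000.00000000
AND operation:
Net:  00101000.01000000.00000000.00000000
Network: 40.64.0.0/11


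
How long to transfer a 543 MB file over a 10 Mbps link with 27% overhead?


Effective throughput = 10 * (1 - 27/100) = 7.3 Mbps
File size in Mb = 543 * 8 = 4344 Mb
Time = 4344 / 7.3
Time = 595.0685 seconds


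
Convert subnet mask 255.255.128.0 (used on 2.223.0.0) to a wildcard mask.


Subnet mask: 255.255.128.0
Wildcard = 255.255.255.255 - subnet mask
255 - 255 = 0
255 - 255 = 0
255 - 128 = 127
255 - 0 = 255
Wildcard: 0.0.127.255


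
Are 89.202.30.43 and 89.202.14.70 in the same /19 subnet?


Mask: 255.255.224.0
89.202.30.43 AND mask = 89.202.0.0
89.202.14.70 AND mask = 89.202.0.0
Yes, same subnet (89.202.0.0)


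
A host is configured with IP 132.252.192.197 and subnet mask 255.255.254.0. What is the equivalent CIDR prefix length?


Binary: 11111111.11111111.11111110.00000000
Count leading 1s
Prefix: /23


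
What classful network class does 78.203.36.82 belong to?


First octet: 78
Binary: 01001110
0xxxxxxx -> Class A (1-126)
Class A, default mask 255.0.0.0 (/8)


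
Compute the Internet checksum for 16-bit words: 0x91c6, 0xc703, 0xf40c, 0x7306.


Sum all words (with carry folding):
+ 0x91c6 = 0x91c6
+ 0xc703 = 0x58ca
+ 0xf40c = 0x4cd7
+ 0x7306 = 0xbfdd
One's complement: ~0xbfdd
Checksum = 0x4022


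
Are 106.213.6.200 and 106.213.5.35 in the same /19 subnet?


Mask: 255.255.224.0
106.213.6.200 AND mask = 106.213.0.0
106.213.5.35 AND mask = 106.213.0.0
Yes, same subnet (106.213.0.0)


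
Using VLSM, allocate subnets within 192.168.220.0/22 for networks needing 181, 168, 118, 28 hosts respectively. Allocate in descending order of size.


181 hosts -> /24 (254 usable): 192.168.220.0/24
168 hosts -> /24 (254 usable): 192.168.221.0/24
118 hosts -> /25 (126 usable): 192.168.222.0/25
28 hosts -> /27 (30 usable): 192.168.222.128/27
Allocation: 192.168.220.0/24 (181 hosts, 254 usable); 192.168.221.0/24 (168 hosts, 254 usable); 192.168.222.0/25 (118 hosts, 126 usable); 192.168.222.128/27 (28 hosts, 30 usable)


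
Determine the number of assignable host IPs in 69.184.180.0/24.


Host bits = 32 - 24 = 8
Total addresses = 2^8 = 256
Usable = total - 2 (network and broadcast)
Usable hosts: 254


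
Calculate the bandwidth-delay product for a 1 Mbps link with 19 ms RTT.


BDP = bandwidth * RTT
= 1 Mbps * 19 ms
= 1 * 1e6 * 19 / 1000 bits
= 19000 bits
= 2375 bytes
= 2.3193 KB
BDP = 19000 bits (2375 bytes)


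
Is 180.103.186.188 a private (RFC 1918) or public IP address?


RFC 1918 private ranges:
  10.0.0.0/8 (10.0.0.0 - 10.255.255.255)
  172.16.0.0/12 (172.16.0.0 - 172.31.255.255)
  192.168.0.0/16 (192.168.0.0 - 192.168.255.255)
Public (not in any RFC 1918 range)


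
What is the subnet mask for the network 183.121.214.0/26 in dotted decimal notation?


/26 means 26 network bits, 6 host bits
Binary: 11111111111111111111111111000000
Mask: 255.255.255.192


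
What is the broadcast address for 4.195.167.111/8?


Network: 4.0.0.0/8
Host bits = 24
Set all host bits to 1:
Broadcast: 4.255.255.255


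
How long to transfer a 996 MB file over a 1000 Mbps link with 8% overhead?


Effective throughput = 1000 * (1 - 8/100) = 920 Mbps
File size in Mb = 996 * 8 = 7968 Mb
Time = 7968 / 920
Time = 8.6609 seconds


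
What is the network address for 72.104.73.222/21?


IP:   01001000.01101000.01001001.11011110
Mask: 11111111.11111111.11111000.00000000
AND operation:
Net:  01001000.01101000.01001000.00000000
Network: 72.104.72.0/21


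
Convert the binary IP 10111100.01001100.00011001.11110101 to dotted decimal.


10111100 = 188
01001100 = 76
00011001 = 25
11110101 = 245
IP: 188.76.25.245


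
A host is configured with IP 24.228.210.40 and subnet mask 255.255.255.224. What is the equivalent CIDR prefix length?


Binary: 11111111.11111111.11111111.11100000
Count leading 1s
Prefix: /27


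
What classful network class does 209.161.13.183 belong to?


First octet: 209
Binary: 11010001
110xxxxx -> Class C (192-223)
Class C, default mask 255.255.255.0 (/24)


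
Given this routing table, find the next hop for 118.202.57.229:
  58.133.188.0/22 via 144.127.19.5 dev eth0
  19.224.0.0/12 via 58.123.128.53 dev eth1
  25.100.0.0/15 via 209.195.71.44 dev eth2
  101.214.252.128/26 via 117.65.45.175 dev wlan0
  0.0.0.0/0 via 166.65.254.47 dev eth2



Longest prefix match for 118.202.57.229:
  /22 58.133.188.0: no
  /12 19.224.0.0: no
  /15 25.100.0.0: no
  /26 101.214.252.128: no
  /0 0.0.0.0: MATCH
Selected: next-hop 166.65.254.47 via eth2 (matched /0)


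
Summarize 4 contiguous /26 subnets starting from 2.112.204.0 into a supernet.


Original prefix: /26
Number of subnets: 4 = 2^2
New prefix = 26 - 2 = 24
Supernet: 2.112.204.0/24


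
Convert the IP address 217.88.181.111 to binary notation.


217 = 11011001
88 = 01011000
181 = 10110101
111 = 01101111
Binary: 11011001.01011000.10110101.01101111


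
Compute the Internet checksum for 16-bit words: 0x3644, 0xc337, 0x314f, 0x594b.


Sum all words (with carry folding):
+ 0x3644 = 0x3644
+ 0xc337 = 0xf97b
+ 0x314f = 0x2acb
+ 0x594b = 0x8416
One's complement: ~0x8416
Checksum = 0x7be9


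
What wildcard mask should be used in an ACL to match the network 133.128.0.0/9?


Subnet mask: 255.128.0.0
Wildcard = 255.255.255.255 - subnet mask
255 - 255 = 0
255 - 128 = 127
255 - 0 = 255
255 - 0 = 255
Wildcard: 0.127.255.255


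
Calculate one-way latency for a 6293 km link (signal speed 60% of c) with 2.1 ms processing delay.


Speed = 0.6 * 3e5 km/s = 180000 km/s
Propagation delay = 6293 / 180000 = 0.035 s = 34.9611 ms
Processing delay = 2.1 ms
Total one-way latency = 37.0611 ms


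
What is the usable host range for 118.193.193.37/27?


Network: 118.193.193.32
Broadcast: 118.193.193.63
First usable = network + 1
Last usable = broadcast - 1
Range: 118.193.193.33 to 118.193.193.62


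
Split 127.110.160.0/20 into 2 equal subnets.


New prefix = 20 + 1 = 21
Each subnet has 2048 addresses
  127.110.160.0/21
  127.110.168.0/21
Subnets: 127.110.160.0/21, 127.110.168.0/21


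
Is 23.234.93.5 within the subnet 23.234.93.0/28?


Subnet network: 23.234.93.0
Test IP AND mask: 23.234.93.0
Yes, 23.234.93.5 is in 23.234.93.0/28


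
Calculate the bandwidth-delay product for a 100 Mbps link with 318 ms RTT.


BDP = bandwidth * RTT
= 100 Mbps * 318 ms
= 100 * 1e6 * 318 / 1000 bits
= 31800000 bits
= 3975000 bytes
= 3881.8359 KB
BDP = 31800000 bits (3975000 bytes)


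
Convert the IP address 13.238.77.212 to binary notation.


13 = 00001101
238 = 11101110
77 = 01001101
212 = 11010100
Binary: 00001101.11101110.01001101.11010100


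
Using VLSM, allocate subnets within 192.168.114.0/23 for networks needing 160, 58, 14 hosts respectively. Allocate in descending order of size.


160 hosts -> /24 (254 usable): 192.168.114.0/24
58 hosts -> /26 (62 usable): 192.168.115.0/26
14 hosts -> /28 (14 usable): 192.168.115.64/28
Allocation: 192.168.114.0/24 (160 hosts, 254 usable); 192.168.115.0/26 (58 hosts, 62 usable); 192.168.115.64/28 (14 hosts, 14 usable)


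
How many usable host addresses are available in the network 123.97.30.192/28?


Host bits = 32 - 28 = 4
Total addresses = 2^4 = 16
Usable = total - 2 (network and broadcast)
Usable hosts: 14


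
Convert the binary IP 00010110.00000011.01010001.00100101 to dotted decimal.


00010110 = 22
00000011 = 3
01010001 = 81
00100101 = 37
IP: 22.3.81.37


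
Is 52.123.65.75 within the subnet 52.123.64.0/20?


Subnet network: 52.123.64.0
Test IP AND mask: 52.123.64.0
Yes, 52.123.65.75 is in 52.123.64.0/20


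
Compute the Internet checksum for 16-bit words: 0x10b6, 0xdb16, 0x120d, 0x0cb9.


Sum all words (with carry folding):
+ 0x10b6 = 0x10b6
+ 0xdb16 = 0xebcc
+ 0x120d = 0xfdd9
+ 0x0cb9 = 0x0a93
One's complement: ~0x0a93
Checksum = 0xf56c


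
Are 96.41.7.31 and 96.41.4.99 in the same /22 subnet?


Mask: 255.255.252.0
96.41.7.31 AND mask = 96.41.4.0
96.41.4.99 AND mask = 96.41.4.0
Yes, same subnet (96.41.4.0)


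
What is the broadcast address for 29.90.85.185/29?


Network: 29.90.85.184/29
Host bits = 3
Set all host bits to 1:
Broadcast: 29.90.85.191


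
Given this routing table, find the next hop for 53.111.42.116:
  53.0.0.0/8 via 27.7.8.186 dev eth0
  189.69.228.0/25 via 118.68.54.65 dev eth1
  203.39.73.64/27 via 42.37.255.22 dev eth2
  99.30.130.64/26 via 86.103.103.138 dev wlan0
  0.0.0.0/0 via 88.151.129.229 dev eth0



Longest prefix match for 53.111.42.116:
  /8 53.0.0.0: MATCH
  /25 189.69.228.0: no
  /27 203.39.73.64: no
  /26 99.30.130.64: no
  /0 0.0.0.0: MATCH
Selected: next-hop 27.7.8.186 via eth0 (matched /8)


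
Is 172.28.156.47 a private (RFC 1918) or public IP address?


RFC 1918 private ranges:
  10.0.0.0/8 (10.0.0.0 - 10.255.255.255)
  172.16.0.0/12 (172.16.0.0 - 172.31.255.255)
  192.168.0.0/16 (192.168.0.0 - 192.168.255.255)
Private (in 172.16.0.0/12)


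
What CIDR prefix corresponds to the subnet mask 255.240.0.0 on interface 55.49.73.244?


Binary: 11111111.11110000.00000000.00000000
Count leading 1s
Prefix: /12


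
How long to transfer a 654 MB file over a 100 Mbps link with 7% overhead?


Effective throughput = 100 * (1 - 7/100) = 93 Mbps
File size in Mb = 654 * 8 = 5232 Mb
Time = 5232 / 93
Time = 56.2581 seconds


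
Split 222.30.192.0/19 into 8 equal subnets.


New prefix = 19 + 3 = 22
Each subnet has 1024 addresses
  222.30.192.0/22
  222.30.196.0/22
  222.30.200.0/22
  222.30.204.0/22
  222.30.208.0/22
  222.30.212.0/22
  222.30.216.0/22
  222.30.220.0/22
Subnets: 222.30.192.0/22, 222.30.196.0/22, 222.30.200.0/22, 222.30.204.0/22, 222.30.208.0/22, 222.30.212.0/22, 222.30.216.0/22, 222.30.220.0/22


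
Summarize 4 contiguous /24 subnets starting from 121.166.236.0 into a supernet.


Original prefix: /24
Number of subnets: 4 = 2^2
New prefix = 24 - 2 = 22
Supernet: 121.166.236.0/22


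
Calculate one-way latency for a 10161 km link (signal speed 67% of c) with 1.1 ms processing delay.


Speed = 0.67 * 3e5 km/s = 201000 km/s
Propagation delay = 10161 / 201000 = 0.0506 s = 50.5522 ms
Processing delay = 1.1 ms
Total one-way latency = 51.6522 ms


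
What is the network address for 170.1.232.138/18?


IP:   10101010.00000001.11101000.10001010
Mask: 11111111.11111111.11000000.00000000
AND operation:
Net:  10101010.00000001.11000000.00000000
Network: 170.1.192.0/18


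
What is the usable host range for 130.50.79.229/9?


Network: 130.0.0.0
Broadcast: 130.127.255.255
First usable = network + 1
Last usable = broadcast - 1
Range: 130.0.0.1 to 130.127.255.254


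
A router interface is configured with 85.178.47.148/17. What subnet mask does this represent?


/17 means 17 network bits, 15 host bits
Binary: 11111111111111111000000000000000
Mask: 255.255.128.0


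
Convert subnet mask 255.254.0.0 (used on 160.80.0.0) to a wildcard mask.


Subnet mask: 255.254.0.0
Wildcard = 255.255.255.255 - subnet mask
255 - 255 = 0
255 - 254 = 1
255 - 0 = 255
255 - 0 = 255
Wildcard: 0.1.255.255


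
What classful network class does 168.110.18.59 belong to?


First octet: 168
Binary: 10101000
10xxxxxx -> Class B (128-191)
Class B, default mask 255.255.0.0 (/16)


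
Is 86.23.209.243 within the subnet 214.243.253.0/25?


Subnet network: 214.243.253.0
Test IP AND mask: 86.23.209.128
No, 86.23.209.243 is not in 214.243.253.0/25


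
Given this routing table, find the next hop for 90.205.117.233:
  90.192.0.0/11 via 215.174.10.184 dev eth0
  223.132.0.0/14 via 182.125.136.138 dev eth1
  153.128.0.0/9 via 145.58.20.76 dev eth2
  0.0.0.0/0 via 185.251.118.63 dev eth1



Longest prefix match for 90.205.117.233:
  /11 90.192.0.0: MATCH
  /14 223.132.0.0: no
  /9 153.128.0.0: no
  /0 0.0.0.0: MATCH
Selected: next-hop 215.174.10.184 via eth0 (matched /11)


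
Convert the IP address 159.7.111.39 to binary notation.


159 = 10011111
7 = 00000111
111 = 01101111
39 = 00100111
Binary: 10011111.00000111.01101111.00100111


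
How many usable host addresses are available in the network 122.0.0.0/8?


Host bits = 32 - 8 = 24
Total addresses = 2^24 = 16777216
Usable = total - 2 (network and broadcast)
Usable hosts: 16777214


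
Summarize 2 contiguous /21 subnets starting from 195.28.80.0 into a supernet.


Original prefix: /21
Number of subnets: 2 = 2^1
New prefix = 21 - 1 = 20
Supernet: 195.28.80.0/20


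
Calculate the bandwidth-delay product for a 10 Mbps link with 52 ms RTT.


BDP = bandwidth * RTT
= 10 Mbps * 52 ms
= 10 * 1e6 * 52 / 1000 bits
= 520000 bits
= 65000 bytes
= 63.4766 KB
BDP = 520000 bits (65000 bytes)


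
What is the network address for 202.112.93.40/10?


IP:   11001010.01110000.01011101.00101000
Mask: 11111111.11000000.00000000.00000000
AND operation:
Net:  11001010.01000000.00000000.00000000
Network: 202.64.0.0/10


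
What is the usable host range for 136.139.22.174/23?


Network: 136.139.22.0
Broadcast: 136.139.23.255
First usable = network + 1
Last usable = broadcast - 1
Range: 136.139.22.1 to 136.139.23.254


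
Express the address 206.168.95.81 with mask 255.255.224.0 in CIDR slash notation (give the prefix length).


Binary: 11111111.11111111.11100000.00000000
Count leading 1s
Prefix: /19


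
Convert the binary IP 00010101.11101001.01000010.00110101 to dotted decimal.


00010101 = 21
11101001 = 233
01000010 = 66
00110101 = 53
IP: 21.233.66.53


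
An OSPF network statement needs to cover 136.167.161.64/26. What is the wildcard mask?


Subnet mask: 255.255.255.192
Wildcard = 255.255.255.255 - subnet mask
255 - 255 = 0
255 - 255 = 0
255 - 255 = 0
255 - 192 = 63
Wildcard: 0.0.0.63


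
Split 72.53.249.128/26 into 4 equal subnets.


New prefix = 26 + 2 = 28
Each subnet has 16 addresses
  72.53.249.128/28
  72.53.249.144/28
  72.53.249.160/28
  72.53.249.176/28
Subnets: 72.53.249.128/28, 72.53.249.144/28, 72.53.249.160/28, 72.53.249.176/28


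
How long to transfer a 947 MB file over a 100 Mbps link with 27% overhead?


Effective throughput = 100 * (1 - 27/100) = 73 Mbps
File size in Mb = 947 * 8 = 7576 Mb
Time = 7576 / 73
Time = 103.7808 seconds


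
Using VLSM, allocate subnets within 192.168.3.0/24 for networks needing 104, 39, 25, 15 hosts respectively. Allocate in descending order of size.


104 hosts -> /25 (126 usable): 192.168.3.0/25
39 hosts -> /26 (62 usable): 192.168.3.128/26
25 hosts -> /27 (30 usable): 192.168.3.192/27
15 hosts -> /27 (30 usable): 192.168.3.224/27
Allocation: 192.168.3.0/25 (104 hosts, 126 usable); 192.168.3.128/26 (39 hosts, 62 usable); 192.168.3.192/27 (25 hosts, 30 usable); 192.168.3.224/27 (15 hosts, 30 usable)


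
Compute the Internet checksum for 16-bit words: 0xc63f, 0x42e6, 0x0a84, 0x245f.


Sum all words (with carry folding):
+ 0xc63f = 0xc63f
+ 0x42e6 = 0x0926
+ 0x0a84 = 0x13aa
+ 0x245f = 0x3809
One's complement: ~0x3809
Checksum = 0xc7f6


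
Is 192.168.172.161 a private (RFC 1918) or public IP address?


RFC 1918 private ranges:
  10.0.0.0/8 (10.0.0.0 - 10.255.255.255)
  172.16.0.0/12 (172.16.0.0 - 172.31.255.255)
  192.168.0.0/16 (192.168.0.0 - 192.168.255.255)
Private (in 192.168.0.0/16)


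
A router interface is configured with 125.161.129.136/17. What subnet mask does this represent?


/17 means 17 network bits, 15 host bits
Binary: 11111111111111111000000000000000
Mask: 255.255.128.0


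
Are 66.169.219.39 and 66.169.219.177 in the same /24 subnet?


Mask: 255.255.255.0
66.169.219.39 AND mask = 66.169.219.0
66.169.219.177 AND mask = 66.169.219.0
Yes, same subnet (66.169.219.0)


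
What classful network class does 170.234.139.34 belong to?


First octet: 170
Binary: 10101010
10xxxxxx -> Class B (128-191)
Class B, default mask 255.255.0.0 (/16)


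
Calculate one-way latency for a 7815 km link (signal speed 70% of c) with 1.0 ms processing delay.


Speed = 0.7 * 3e5 km/s = 210000 km/s
Propagation delay = 7815 / 210000 = 0.0372 s = 37.2143 ms
Processing delay = 1.0 ms
Total one-way latency = 38.2143 ms


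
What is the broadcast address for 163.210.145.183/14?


Network: 163.208.0.0/14
Host bits = 18
Set all host bits to 1:
Broadcast: 163.211.255.255


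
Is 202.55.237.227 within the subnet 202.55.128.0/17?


Subnet network: 202.55.128.0
Test IP AND mask: 202.55.128.0
Yes, 202.55.237.227 is in 202.55.128.0/17


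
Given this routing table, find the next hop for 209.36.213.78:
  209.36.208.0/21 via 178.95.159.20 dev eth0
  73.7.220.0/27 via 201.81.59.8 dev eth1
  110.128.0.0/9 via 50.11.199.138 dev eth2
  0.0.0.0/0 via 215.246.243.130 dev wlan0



Longest prefix match for 209.36.213.78:
  /21 209.36.208.0: MATCH
  /27 73.7.220.0: no
  /9 110.128.0.0: no
  /0 0.0.0.0: MATCH
Selected: next-hop 178.95.159.20 via eth0 (matched /21)


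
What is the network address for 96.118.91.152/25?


IP:   01100000.01110110.01011011.10011000
Mask: 11111111.11111111.11111111.10000000
AND operation:
Net:  01100000.01110110.01011011.10000000
Network: 96.118.91.128/25


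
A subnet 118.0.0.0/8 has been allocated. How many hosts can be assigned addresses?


Host bits = 32 - 8 = 24
Total addresses = 2^24 = 16777216
Usable = total - 2 (network and broadcast)
Usable hosts: 16777214


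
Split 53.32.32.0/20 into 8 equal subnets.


New prefix = 20 + 3 = 23
Each subnet has 512 addresses
  53.32.32.0/23
  53.32.34.0/23
  53.32.36.0/23
  53.32.38.0/23
  53.32.40.0/23
  53.32.42.0/23
  53.32.44.0/23
  53.32.46.0/23
Subnets: 53.32.32.0/23, 53.32.34.0/23, 53.32.36.0/23, 53.32.38.0/23, 53.32.40.0/23, 53.32.42.0/23, 53.32.44.0/23, 53.32.46.0/23


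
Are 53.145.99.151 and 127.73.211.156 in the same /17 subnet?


Mask: 255.255.128.0
53.145.99.151 AND mask = 53.145.0.0
127.73.211.156 AND mask = 127.73.128.0
No, different subnets (53.145.0.0 vs 127.73.128.0)


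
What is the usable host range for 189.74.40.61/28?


Network: 189.74.40.48
Broadcast: 189.74.40.63
First usable = network + 1
Last usable = broadcast - 1
Range: 189.74.40.49 to 189.74.40.62


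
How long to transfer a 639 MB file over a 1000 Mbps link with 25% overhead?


Effective throughput = 1000 * (1 - 25/100) = 750 Mbps
File size in Mb = 639 * 8 = 5112 Mb
Time = 5112 / 750
Time = 6.816 seconds


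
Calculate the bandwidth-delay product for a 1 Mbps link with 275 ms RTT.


BDP = bandwidth * RTT
= 1 Mbps * 275 ms
= 1 * 1e6 * 275 / 1000 bits
= 275000 bits
= 34375 bytes
= 33.5693 KB
BDP = 275000 bits (34375 bytes)


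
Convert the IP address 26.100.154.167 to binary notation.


26 = 00011010
100 = 01100100
154 = 10011010
167 = 10100111
Binary: 00011010.01100100.10011010.10100111


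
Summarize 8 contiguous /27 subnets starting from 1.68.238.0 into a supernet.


Original prefix: /27
Number of subnets: 8 = 2^3
New prefix = 27 - 3 = 24
Supernet: 1.68.238.0/24


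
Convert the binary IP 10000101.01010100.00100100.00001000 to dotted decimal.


10000101 = 133
01010100 = 84
00100100 = 36
00001000 = 8
IP: 133.84.36.8


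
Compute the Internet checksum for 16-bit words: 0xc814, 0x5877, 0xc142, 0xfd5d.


Sum all words (with carry folding):
+ 0xc814 = 0xc814
+ 0x5877 = 0x208c
+ 0xc142 = 0xe1ce
+ 0xfd5d = 0xdf2c
One's complement: ~0xdf2c
Checksum = 0x20d3


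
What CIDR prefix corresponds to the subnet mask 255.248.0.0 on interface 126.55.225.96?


Binary: 11111111.11111000.00000000.00000000
Count leading 1s
Prefix: /13


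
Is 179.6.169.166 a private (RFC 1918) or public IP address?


RFC 1918 private ranges:
  10.0.0.0/8 (10.0.0.0 - 10.255.255.255)
  172.16.0.0/12 (172.16.0.0 - 172.31.255.255)
  192.168.0.0/16 (192.168.0.0 - 192.168.255.255)
Public (not in any RFC 1918 range)


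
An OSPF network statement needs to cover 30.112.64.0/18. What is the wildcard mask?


Subnet mask: 255.255.192.0
Wildcard = 255.255.255.255 - subnet mask
255 - 255 = 0
255 - 255 = 0
255 - 192 = 63
255 - 0 = 255
Wildcard: 0.0.63.255


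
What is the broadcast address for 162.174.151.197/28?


Network: 162.174.151.192/28
Host bits = 4
Set all host bits to 1:
Broadcast: 162.174.151.207


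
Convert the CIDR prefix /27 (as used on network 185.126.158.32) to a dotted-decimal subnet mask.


/27 means 27 network bits, 5 host bits
Binary: 11111111111111111111111111100000
Mask: 255.255.255.224


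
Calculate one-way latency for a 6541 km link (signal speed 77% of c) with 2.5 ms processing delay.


Speed = 0.77 * 3e5 km/s = 231000 km/s
Propagation delay = 6541 / 231000 = 0.0283 s = 28.316 ms
Processing delay = 2.5 ms
Total one-way latency = 30.816 ms


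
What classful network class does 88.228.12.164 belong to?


First octet: 88
Binary: 01011000
0xxxxxxx -> Class A (1-126)
Class A, default mask 255.0.0.0 (/8)


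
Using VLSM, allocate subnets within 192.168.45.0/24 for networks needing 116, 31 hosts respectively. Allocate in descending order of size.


116 hosts -> /25 (126 usable): 192.168.45.0/25
31 hosts -> /26 (62 usable): 192.168.45.128/26
Allocation: 192.168.45.0/25 (116 hosts, 126 usable); 192.168.45.128/26 (31 hosts, 62 usable)


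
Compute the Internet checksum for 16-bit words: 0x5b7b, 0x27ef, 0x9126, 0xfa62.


Sum all words (with carry folding):
+ 0x5b7b = 0x5b7b
+ 0x27ef = 0x836a
+ 0x9126 = 0x1491
+ 0xfa62 = 0x0ef4
One's complement: ~0x0ef4
Checksum = 0xf10b


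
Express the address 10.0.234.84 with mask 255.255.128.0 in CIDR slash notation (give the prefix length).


Binary: 11111111.11111111.10000000.00000000
Count leading 1s
Prefix: /17


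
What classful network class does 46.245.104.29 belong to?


First octet: 46
Binary: 00101110
0xxxxxxx -> Class A (1-126)
Class A, default mask 255.0.0.0 (/8)


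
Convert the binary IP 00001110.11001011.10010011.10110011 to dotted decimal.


00001110 = 14
11001011 = 203
10010011 = 147
10110011 = 179
IP: 14.203.147.179


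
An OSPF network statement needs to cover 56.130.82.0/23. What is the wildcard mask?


Subnet mask: 255.255.254.0
Wildcard = 255.255.255.255 - subnet mask
255 - 255 = 0
255 - 255 = 0
255 - 254 = 1
255 - 0 = 255
Wildcard: 0.0.1.255


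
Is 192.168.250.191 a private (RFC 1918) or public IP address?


RFC 1918 private ranges:
  10.0.0.0/8 (10.0.0.0 - 10.255.255.255)
  172.16.0.0/12 (172.16.0.0 - 172.31.255.255)
  192.168.0.0/16 (192.168.0.0 - 192.168.255.255)
Private (in 192.168.0.0/16)


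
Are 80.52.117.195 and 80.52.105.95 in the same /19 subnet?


Mask: 255.255.224.0
80.52.117.195 AND mask = 80.52.96.0
80.52.105.95 AND mask = 80.52.96.0
Yes, same subnet (80.52.96.0)


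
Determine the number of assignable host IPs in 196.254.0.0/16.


Host bits = 32 - 16 = 16
Total addresses = 2^16 = 65536
Usable = total - 2 (network and broadcast)
Usable hosts: 65534


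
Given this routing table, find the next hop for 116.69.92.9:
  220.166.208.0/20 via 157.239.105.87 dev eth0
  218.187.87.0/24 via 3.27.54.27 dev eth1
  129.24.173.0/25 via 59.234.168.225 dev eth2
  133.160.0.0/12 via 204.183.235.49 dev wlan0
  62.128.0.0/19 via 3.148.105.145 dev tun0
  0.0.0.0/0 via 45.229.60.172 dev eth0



Longest prefix match for 116.69.92.9:
  /20 220.166.208.0: no
  /24 218.187.87.0: no
  /25 129.24.173.0: no
  /12 133.160.0.0: no
  /19 62.128.0.0: no
  /0 0.0.0.0: MATCH
Selected: next-hop 45.229.60.172 via eth0 (matched /0)


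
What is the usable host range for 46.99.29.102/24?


Network: 46.99.29.0
Broadcast: 46.99.29.255
First usable = network + 1
Last usable = broadcast - 1
Range: 46.99.29.1 to 46.99.29.254


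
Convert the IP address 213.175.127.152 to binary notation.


213 = 11010101
175 = 10101111
127 = 01111111
152 = 10011000
Binary: 11010101.10101111.01111111.10011000


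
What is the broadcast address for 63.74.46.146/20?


Network: 63.74.32.0/20
Host bits = 12
Set all host bits to 1:
Broadcast: 63.74.47.255


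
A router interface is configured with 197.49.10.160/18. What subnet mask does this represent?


/18 means 18 network bits, 14 host bits
Binary: 11111111111111111100000000000000
Mask: 255.255.192.0


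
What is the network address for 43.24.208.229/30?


IP:   00101011.00011000.11010000.11100101
Mask: 11111111.11111111.11111111.11111100
AND operation:
Net:  00101011.00011000.11010000.11100100
Network: 43.24.208.228/30


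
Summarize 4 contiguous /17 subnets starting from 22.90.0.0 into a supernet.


Original prefix: /17
Number of subnets: 4 = 2^2
New prefix = 17 - 2 = 15
Supernet: 22.90.0.0/15


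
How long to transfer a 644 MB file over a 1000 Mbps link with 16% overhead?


Effective throughput = 1000 * (1 - 16/100) = 840 Mbps
File size in Mb = 644 * 8 = 5152 Mb
Time = 5152 / 840
Time = 6.1333 seconds


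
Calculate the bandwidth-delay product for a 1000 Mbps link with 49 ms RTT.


BDP = bandwidth * RTT
= 1000 Mbps * 49 ms
= 1000 * 1e6 * 49 / 1000 bits
= 49000000 bits
= 6125000 bytes
= 5981.4453 KB
BDP = 49000000 bits (6125000 bytes)


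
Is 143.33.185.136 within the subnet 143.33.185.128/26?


Subnet network: 143.33.185.128
Test IP AND mask: 143.33.185.128
Yes, 143.33.185.136 is in 143.33.185.128/26


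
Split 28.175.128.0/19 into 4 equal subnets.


New prefix = 19 + 2 = 21
Each subnet has 2048 addresses
  28.175.128.0/21
  28.175.136.0/21
  28.175.144.0/21
  28.175.152.0/21
Subnets: 28.175.128.0/21, 28.175.136.0/21, 28.175.144.0/21, 28.175.152.0/21


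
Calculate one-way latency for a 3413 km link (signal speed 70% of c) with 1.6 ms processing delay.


Speed = 0.7 * 3e5 km/s = 210000 km/s
Propagation delay = 3413 / 210000 = 0.0163 s = 16.2524 ms
Processing delay = 1.6 ms
Total one-way latency = 17.8524 ms


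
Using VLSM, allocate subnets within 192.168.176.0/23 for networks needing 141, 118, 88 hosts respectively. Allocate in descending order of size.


141 hosts -> /24 (254 usable): 192.168.176.0/24
118 hosts -> /25 (126 usable): 192.168.177.0/25
88 hosts -> /25 (126 usable): 192.168.177.128/25
Allocation: 192.168.176.0/24 (141 hosts, 254 usable); 192.168.177.0/25 (118 hosts, 126 usable); 192.168.177.128/25 (88 hosts, 126 usable)


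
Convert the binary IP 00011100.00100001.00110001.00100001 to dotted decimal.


00011100 = 28
00100001 = 33
00110001 = 49
00100001 = 33
IP: 28.33.49.33


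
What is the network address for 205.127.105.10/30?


IP:   11001101.01111111.01101001.00001010
Mask: 11111111.11111111.11111111.11111100
AND operation:
Net:  11001101.01111111.01101001.00001000
Network: 205.127.105.8/30


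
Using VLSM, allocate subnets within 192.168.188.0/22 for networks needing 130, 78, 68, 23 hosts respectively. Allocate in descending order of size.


130 hosts -> /24 (254 usable): 192.168.188.0/24
78 hosts -> /25 (126 usable): 192.168.189.0/25
68 hosts -> /25 (126 usable): 192.168.189.128/25
23 hosts -> /27 (30 usable): 192.168.190.0/27
Allocation: 192.168.188.0/24 (130 hosts, 254 usable); 192.168.189.0/25 (78 hosts, 126 usable); 192.168.189.128/25 (68 hosts, 126 usable); 192.168.190.0/27 (23 hosts, 30 usable)


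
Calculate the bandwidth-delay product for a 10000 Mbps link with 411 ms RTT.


BDP = bandwidth * RTT
= 10000 Mbps * 411 ms
= 10000 * 1e6 * 411 / 1000 bits
= 4110000000 bits
= 513750000 bytes
= 501708.9844 KB
BDP = 4110000000 bits (513750000 bytes)


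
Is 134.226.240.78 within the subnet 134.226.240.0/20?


Subnet network: 134.226.240.0
Test IP AND mask: 134.226.240.0
Yes, 134.226.240.78 is in 134.226.240.0/20


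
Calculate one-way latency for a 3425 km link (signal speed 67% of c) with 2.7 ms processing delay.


Speed = 0.67 * 3e5 km/s = 201000 km/s
Propagation delay = 3425 / 201000 = 0.017 s = 17.0398 ms
Processing delay = 2.7 ms
Total one-way latency = 19.7398 ms


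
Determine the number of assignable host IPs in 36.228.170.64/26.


Host bits = 32 - 26 = 6
Total addresses = 2^6 = 64
Usable = total - 2 (network and broadcast)
Usable hosts: 62


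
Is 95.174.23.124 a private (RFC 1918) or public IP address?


RFC 1918 private ranges:
  10.0.0.0/8 (10.0.0.0 - 10.255.255.255)
  172.16.0.0/12 (172.16.0.0 - 172.31.255.255)
  192.168.0.0/16 (192.168.0.0 - 192.168.255.255)
Public (not in any RFC 1918 range)


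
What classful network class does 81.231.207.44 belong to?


First octet: 81
Binary: 01010001
0xxxxxxx -> Class A (1-126)
Class A, default mask 255.0.0.0 (/8)


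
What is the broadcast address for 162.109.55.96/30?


Network: 162.109.55.96/30
Host bits = 2
Set all host bits to 1:
Broadcast: 162.109.55.99


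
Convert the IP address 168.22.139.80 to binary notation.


168 = 10101000
22 = 00010110
139 = 10001011
80 = 01010000
Binary: 10101000.00010110.10001011.01010000


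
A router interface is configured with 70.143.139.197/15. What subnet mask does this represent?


/15 means 15 network bits, 17 host bits
Binary: 11111111111111100000000000000000
Mask: 255.254.0.0


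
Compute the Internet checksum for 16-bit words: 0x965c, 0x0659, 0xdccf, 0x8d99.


Sum all words (with carry folding):
+ 0x965c = 0x965c
+ 0x0659 = 0x9cb5
+ 0xdccf = 0x7985
+ 0x8d99 = 0x071f
One's complement: ~0x071f
Checksum = 0xf8e0


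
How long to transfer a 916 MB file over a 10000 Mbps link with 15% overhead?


Effective throughput = 10000 * (1 - 15/100) = 8500 Mbps
File size in Mb = 916 * 8 = 7328 Mb
Time = 7328 / 8500
Time = 0.8621 seconds


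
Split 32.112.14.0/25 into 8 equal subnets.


New prefix = 25 + 3 = 28
Each subnet has 16 addresses
  32.112.14.0/28
  32.112.14.16/28
  32.112.14.32/28
  32.112.14.48/28
  32.112.14.64/28
  32.112.14.80/28
  32.112.14.96/28
  32.112.14.112/28
Subnets: 32.112.14.0/28, 32.112.14.16/28, 32.112.14.32/28, 32.112.14.48/28, 32.112.14.64/28, 32.112.14.80/28, 32.112.14.96/28, 32.112.14.112/28


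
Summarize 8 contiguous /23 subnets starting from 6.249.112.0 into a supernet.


Original prefix: /23
Number of subnets: 8 = 2^3
New prefix = 23 - 3 = 20
Supernet: 6.249.112.0/20


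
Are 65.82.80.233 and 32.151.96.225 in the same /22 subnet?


Mask: 255.255.252.0
65.82.80.233 AND mask = 65.82.80.0
32.151.96.225 AND mask = 32.151.96.0
No, different subnets (65.82.80.0 vs 32.151.96.0)


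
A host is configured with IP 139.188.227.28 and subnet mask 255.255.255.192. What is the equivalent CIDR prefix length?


Binary: 11111111.11111111.11111111.11000000
Count leading 1s
Prefix: /26


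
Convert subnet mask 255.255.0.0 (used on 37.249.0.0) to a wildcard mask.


Subnet mask: 255.255.0.0
Wildcard = 255.255.255.255 - subnet mask
255 - 255 = 0
255 - 255 = 0
255 - 0 = 255
255 - 0 = 255
Wildcard: 0.0.255.255


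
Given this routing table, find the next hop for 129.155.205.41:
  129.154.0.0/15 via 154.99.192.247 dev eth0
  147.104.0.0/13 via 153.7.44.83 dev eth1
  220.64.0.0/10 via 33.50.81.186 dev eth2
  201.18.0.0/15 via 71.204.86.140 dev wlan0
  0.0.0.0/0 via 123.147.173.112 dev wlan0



Longest prefix match for 129.155.205.41:
  /15 129.154.0.0: MATCH
  /13 147.104.0.0: no
  /10 220.64.0.0: no
  /15 201.18.0.0: no
  /0 0.0.0.0: MATCH
Selected: next-hop 154.99.192.247 via eth0 (matched /15)


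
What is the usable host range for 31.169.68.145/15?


Network: 31.168.0.0
Broadcast: 31.169.255.255
First usable = network + 1
Last usable = broadcast - 1
Range: 31.168.0.1 to 31.169.255.254


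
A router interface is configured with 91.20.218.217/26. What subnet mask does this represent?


/26 means 26 network bits, 6 host bits
Binary: 11111111111111111111111111000000
Mask: 255.255.255.192


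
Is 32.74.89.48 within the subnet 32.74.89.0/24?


Subnet network: 32.74.89.0
Test IP AND mask: 32.74.89.0
Yes, 32.74.89.48 is in 32.74.89.0/24


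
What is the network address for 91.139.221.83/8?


IP:   01011011.10001011.11011101.01010011
Mask: 11111111.00000000.00000000.00000000
AND operation:
Net:  01011011.00000000.00000000.00000000
Network: 91.0.0.0/8


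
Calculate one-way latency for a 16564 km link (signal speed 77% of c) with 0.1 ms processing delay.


Speed = 0.77 * 3e5 km/s = 231000 km/s
Propagation delay = 16564 / 231000 = 0.0717 s = 71.7056 ms
Processing delay = 0.1 ms
Total one-way latency = 71.8056 ms


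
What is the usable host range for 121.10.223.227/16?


Network: 121.10.0.0
Broadcast: 121.10.255.255
First usable = network + 1
Last usable = broadcast - 1
Range: 121.10.0.1 to 121.10.255.254


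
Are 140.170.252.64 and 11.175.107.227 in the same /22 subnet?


Mask: 255.255.252.0
140.170.252.64 AND mask = 140.170.252.0
11.175.107.227 AND mask = 11.175.104.0
No, different subnets (140.170.252.0 vs 11.175.104.0)


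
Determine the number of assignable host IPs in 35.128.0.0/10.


Host bits = 32 - 10 = 22
Total addresses = 2^22 = 4194304
Usable = total - 2 (network and broadcast)
Usable hosts: 4194302


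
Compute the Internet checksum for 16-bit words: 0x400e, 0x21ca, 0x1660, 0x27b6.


Sum all words (with carry folding):
+ 0x400e = 0x400e
+ 0x21ca = 0x61d8
+ 0x1660 = 0x7838
+ 0x27b6 = 0x9fee
One's complement: ~0x9fee
Checksum = 0x6011


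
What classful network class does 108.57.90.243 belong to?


First octet: 108
Binary: 01101100
0xxxxxxx -> Class A (1-126)
Class A, default mask 255.0.0.0 (/8)


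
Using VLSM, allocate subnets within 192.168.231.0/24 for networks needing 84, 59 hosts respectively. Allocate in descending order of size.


84 hosts -> /25 (126 usable): 192.168.231.0/25
59 hosts -> /26 (62 usable): 192.168.231.128/26
Allocation: 192.168.231.0/25 (84 hosts, 126 usable); 192.168.231.128/26 (59 hosts, 62 usable)


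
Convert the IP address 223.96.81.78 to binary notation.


223 = 11011111
96 = 01100000
81 = 01010001
78 = 01001110
Binary: 11011111.01100000.01010001.01001110


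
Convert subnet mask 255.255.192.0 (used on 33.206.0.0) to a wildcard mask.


Subnet mask: 255.255.192.0
Wildcard = 255.255.255.255 - subnet mask
255 - 255 = 0
255 - 255 = 0
255 - 192 = 63
255 - 0 = 255
Wildcard: 0.0.63.255


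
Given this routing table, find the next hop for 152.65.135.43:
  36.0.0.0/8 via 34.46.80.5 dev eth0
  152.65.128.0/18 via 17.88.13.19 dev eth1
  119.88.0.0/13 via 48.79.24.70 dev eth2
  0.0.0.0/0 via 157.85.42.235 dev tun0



Longest prefix match for 152.65.135.43:
  /8 36.0.0.0: no
  /18 152.65.128.0: MATCH
  /13 119.88.0.0: no
  /0 0.0.0.0: MATCH
Selected: next-hop 17.88.13.19 via eth1 (matched /18)


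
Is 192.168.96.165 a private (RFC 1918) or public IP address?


RFC 1918 private ranges:
  10.0.0.0/8 (10.0.0.0 - 10.255.255.255)
  172.16.0.0/12 (172.16.0.0 - 172.31.255.255)
  192.168.0.0/16 (192.168.0.0 - 192.168.255.255)
Private (in 192.168.0.0/16)


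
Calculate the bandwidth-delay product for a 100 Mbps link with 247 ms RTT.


BDP = bandwidth * RTT
= 100 Mbps * 247 ms
= 100 * 1e6 * 247 / 1000 bits
= 24700000 bits
= 3087500 bytes
= 3015.1367 KB
BDP = 24700000 bits (3087500 bytes)


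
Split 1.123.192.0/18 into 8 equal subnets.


New prefix = 18 + 3 = 21
Each subnet has 2048 addresses
  1.123.192.0/21
  1.123.200.0/21
  1.123.208.0/21
  1.123.216.0/21
  1.123.224.0/21
  1.123.232.0/21
  1.123.240.0/21
  1.123.248.0/21
Subnets: 1.123.192.0/21, 1.123.200.0/21, 1.123.208.0/21, 1.123.216.0/21, 1.123.224.0/21, 1.123.232.0/21, 1.123.240.0/21, 1.123.248.0/21


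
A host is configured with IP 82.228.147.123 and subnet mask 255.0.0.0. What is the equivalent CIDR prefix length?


Binary: 11111111.00000000.00000000.00000000
Count leading 1s
Prefix: /8


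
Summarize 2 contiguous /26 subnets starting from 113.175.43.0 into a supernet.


Original prefix: /26
Number of subnets: 2 = 2^1
New prefix = 26 - 1 = 25
Supernet: 113.175.43.0/25


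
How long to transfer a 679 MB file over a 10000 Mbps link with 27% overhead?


Effective throughput = 10000 * (1 - 27/100) = 7300 Mbps
File size in Mb = 679 * 8 = 5432 Mb
Time = 5432 / 7300
Time = 0.7441 seconds


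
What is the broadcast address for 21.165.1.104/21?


Network: 21.165.0.0/21
Host bits = 11
Set all host bits to 1:
Broadcast: 21.165.7.255


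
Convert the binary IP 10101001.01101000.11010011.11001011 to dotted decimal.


10101001 = 169
01101000 = 104
11010011 = 211
11001011 = 203
IP: 169.104.211.203


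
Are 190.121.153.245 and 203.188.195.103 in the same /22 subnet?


Mask: 255.255.252.0
190.121.153.245 AND mask = 190.121.152.0
203.188.195.103 AND mask = 203.188.192.0
No, different subnets (190.121.152.0 vs 203.188.192.0)
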